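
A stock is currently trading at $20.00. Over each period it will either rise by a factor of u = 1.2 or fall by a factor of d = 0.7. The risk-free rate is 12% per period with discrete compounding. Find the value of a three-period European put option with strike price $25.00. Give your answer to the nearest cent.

Risk-neutral probability p = (1 + 0.12 − 0.7)/(1.2 − 0.7) = 0.4200/0.5000 = 0.8400
Terminal stock prices: S_uuu = 34.56, S_uud = 20.16, S_udd = 11.76, S_ddd = 6.86
Terminal payoffs (K − S): max(-9.56, 0) = 0, max(4.84, 0) = 4.84, max(13.24, 0) = 13.24, max(18.14, 0) = 18.14
Node uu (S = 28.8): V_uu = 1/1.12·[0.8400·0.0000 + 0.1600·4.8400] = 0.6914
Node ud (S = 16.8): V_ud = 1/1.12·[0.8400·4.8400 + 0.1600·13.2400] = 5.5214
Node dd (S = 9.8): V_dd = 1/1.12·[0.8400·13.2400 + 0.1600·18.1400] = 12.5214
Node u (S = 24): V_u = 1/1.12·[0.8400·0.6914 + 0.1600·5.5214] = 1.3073
Node d (S = 14): V_d = 1/1.12·[0.8400·5.5214 + 0.1600·12.5214] = 5.9298
Node 0 (S = 20): V_0 = 1/1.12·[0.8400·1.3073 + 0.1600·5.9298] = 1.8276

$1.83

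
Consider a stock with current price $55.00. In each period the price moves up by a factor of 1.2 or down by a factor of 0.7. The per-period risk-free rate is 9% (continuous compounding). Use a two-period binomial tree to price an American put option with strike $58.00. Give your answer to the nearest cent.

$5.42

Risk-neutral probability p = (e^0.09 − 0.7)/(1.2 − 0.7) = 0.3942/0.5000 = 0.7883
Terminal stock prices: S_uu = 79.2, S_ud = 46.2, S_dd = 26.95
Terminal payoffs (K − S): max(-21.2, 0) = 0, max(11.8, 0) = 11.8, max(31.05, 0) = 31.05
Node u (S = 66): continuation = e^(−0.09)·[0.7883·0.0000 + 0.2117·11.8000] = 2.2825; exercise value = 0.0000 ≤ continuation, so V_u = 2.2825
Node d (S = 38.5): continuation = e^(−0.09)·[0.7883·11.8000 + 0.2117·31.0500] = 14.5080; exercise value = 19.5000 > continuation, so V_d = 19.5000 (exercise)
Node 0 (S = 55): continuation = e^(−0.09)·[0.7883·2.2825 + 0.2117·19.5000] = 5.4165; exercise value = 3.0000 ≤ continuation, so V_0 = 5.4165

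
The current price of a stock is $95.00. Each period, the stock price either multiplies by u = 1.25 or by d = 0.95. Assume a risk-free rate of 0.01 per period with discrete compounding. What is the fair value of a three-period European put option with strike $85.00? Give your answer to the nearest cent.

$1.76

Risk-neutral probability p = (1 + 0.01 − 0.95)/(1.25 − 0.95) = 0.0600/0.3000 = 0.2000
Terminal stock prices: S_uuu = 185.5, S_uud = 141, S_udd = 107.2, S_ddd = 81.45
Terminal payoffs (K − S): max(-100.5, 0) = 0, max(-56.02, 0) = 0, max(-22.17, 0) = 0, max(3.549, 0) = 3.549
Node uu (S = 148.4): V_uu = 1/1.01·[0.2000·0.0000 + 0.8000·0.0000] = 0.0000
Node ud (S = 112.8): V_ud = 1/1.01·[0.2000·0.0000 + 0.8000·0.0000] = 0.0000
Node dd (S = 85.74): V_dd = 1/1.01·[0.2000·0.0000 + 0.8000·3.5494] = 2.8114
Node u (S = 118.8): V_u = 1/1.01·[0.2000·0.0000 + 0.8000·0.0000] = 0.0000
Node d (S = 90.25): V_d = 1/1.01·[0.2000·0.0000 + 0.8000·2.8114] = 2.2268
Node 0 (S = 95): V_0 = 1/1.01·[0.2000·0.0000 + 0.8000·2.2268] = 1.7638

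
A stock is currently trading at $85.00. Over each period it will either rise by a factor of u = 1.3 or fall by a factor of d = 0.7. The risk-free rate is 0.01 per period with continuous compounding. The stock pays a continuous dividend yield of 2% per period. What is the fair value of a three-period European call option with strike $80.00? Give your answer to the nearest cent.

$18.93

Per-period risk-free factor R = e^0.01 = 1.0101; dividend-adjusted growth = e^(0.01−0.02) = 0.9900.
Risk-neutral probability p = (0.9900 − 0.7)/(1.3 − 0.7) = 0.2900/0.6000 = 0.4834
Terminal stock prices: S_uuu = 186.7, S_uud = 100.6, S_udd = 54.14, S_ddd = 29.15
Terminal payoffs (S − K): max(106.7, 0) = 106.7, max(20.55, 0) = 20.55, max(-25.86, 0) = 0, max(-50.85, 0) = 0
Node uu (S = 143.7): V_uu = e^(−0.01)·[0.4834·106.7450 + 0.5166·20.5550] = 61.6016
Node ud (S = 77.35): V_ud = e^(−0.01)·[0.4834·20.5550 + 0.5166·0.0000] = 9.8378
Node dd (S = 41.65): V_dd = e^(−0.01)·[0.4834·0.0000 + 0.5166·0.0000] = 0.0000
Node u (S = 110.5): V_u = e^(−0.01)·[0.4834·61.6016 + 0.5166·9.8378] = 34.5143
Node d (S = 59.5): V_d = e^(−0.01)·[0.4834·9.8378 + 0.5166·0.0000] = 4.7084
Node 0 (S = 85): V_0 = e^(−0.01)·[0.4834·34.5143 + 0.5166·4.7084] = 18.9269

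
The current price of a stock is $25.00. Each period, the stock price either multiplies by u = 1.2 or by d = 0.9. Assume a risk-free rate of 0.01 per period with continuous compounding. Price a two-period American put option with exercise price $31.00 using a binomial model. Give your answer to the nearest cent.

$6.24

Risk-neutral probability p = (e^0.01 − 0.9)/(1.2 − 0.9) = 0.1101/0.3000 = 0.3668
Terminal stock prices: S_uu = 36, S_ud = 27, S_dd = 20.25
Terminal payoffs (K − S): max(-5, 0) = 0, max(4, 0) = 4, max(10.75, 0) = 10.75
Node u (S = 30): continuation = e^(−0.01)·[0.3668·0.0000 + 0.6332·4.0000] = 2.5075; exercise value = 1.0000 ≤ continuation, so V_u = 2.5075
Node d (S = 22.5): continuation = e^(−0.01)·[0.3668·4.0000 + 0.6332·10.7500] = 8.1915; exercise value = 8.5000 > continuation, so V_d = 8.5000 (exercise)
Node 0 (S = 25): continuation = e^(−0.01)·[0.3668·2.5075 + 0.6332·8.5000] = 6.2390; exercise value = 6.0000 ≤ continuation, so V_0 = 6.2390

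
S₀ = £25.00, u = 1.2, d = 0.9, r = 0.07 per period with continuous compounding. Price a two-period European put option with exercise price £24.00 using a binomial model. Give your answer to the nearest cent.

Risk-neutral probability p = (e^0.07 − 0.9)/(1.2 − 0.9) = 0.1725/0.3000 = 0.5750
Terminal stock prices: S_uu = 36, S_ud = 27, S_dd = 20.25
Terminal payoffs (K − S): max(-12, 0) = 0, max(-3, 0) = 0, max(3.75, 0) = 3.75
Node u (S = 30): V_u = e^(−0.07)·[0.5750·0.0000 + 0.4250·0.0000] = 0.0000
Node d (S = 22.5): V_d = e^(−0.07)·[0.5750·0.0000 + 0.4250·3.7500] = 1.4859
Node 0 (S = 25): V_0 = e^(−0.07)·[0.5750·0.0000 + 0.4250·1.4859] = 0.5888

£0.59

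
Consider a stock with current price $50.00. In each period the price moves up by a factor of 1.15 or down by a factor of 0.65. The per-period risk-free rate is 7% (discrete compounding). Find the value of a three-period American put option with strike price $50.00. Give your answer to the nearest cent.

$4.75

Risk-neutral probability p = (1 + 0.07 − 0.65)/(1.15 − 0.65) = 0.4200/0.5000 = 0.8400
Terminal stock prices: S_uuu = 76.04, S_uud = 42.98, S_udd = 24.29, S_ddd = 13.73
Terminal payoffs (K − S): max(-26.04, 0) = 0, max(7.019, 0) = 7.019, max(25.71, 0) = 25.71, max(36.27, 0) = 36.27
Node uu (S = 66.12): continuation = 1/1.07·[0.8400·0.0000 + 0.1600·7.0188] = 1.0495; exercise value = 0.0000 ≤ continuation, so V_uu = 1.0495
Node ud (S = 37.38): continuation = 1/1.07·[0.8400·7.0188 + 0.1600·25.7063] = 9.3540; exercise value = 12.6250 > continuation, so V_ud = 12.6250 (exercise)
Node dd (S = 21.13): continuation = 1/1.07·[0.8400·25.7063 + 0.1600·36.2687] = 25.6040; exercise value = 28.8750 > continuation, so V_dd = 28.8750 (exercise)
Node u (S = 57.5): continuation = 1/1.07·[0.8400·1.0495 + 0.1600·12.6250] = 2.7118; exercise value = 0.0000 ≤ continuation, so V_u = 2.7118
Node d (S = 32.5): continuation = 1/1.07·[0.8400·12.6250 + 0.1600·28.8750] = 14.2290; exercise value = 17.5000 > continuation, so V_d = 17.5000 (exercise)
Node 0 (S = 50): continuation = 1/1.07·[0.8400·2.7118 + 0.1600·17.5000] = 4.7457; exercise value = 0.0000 ≤ continuation, so V_0 = 4.7457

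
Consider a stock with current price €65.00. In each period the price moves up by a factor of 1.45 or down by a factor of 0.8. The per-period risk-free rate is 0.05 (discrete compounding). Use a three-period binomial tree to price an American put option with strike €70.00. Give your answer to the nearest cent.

€12.19

Risk-neutral probability p = (1 + 0.05 − 0.8)/(1.45 − 0.8) = 0.2500/0.6500 = 0.3846
Terminal stock prices: S_uuu = 198.2, S_uud = 109.3, S_udd = 60.32, S_ddd = 33.28
Terminal payoffs (K − S): max(-128.2, 0) = 0, max(-39.33, 0) = 0, max(9.68, 0) = 9.68, max(36.72, 0) = 36.72
Node uu (S = 136.7): continuation = 1/1.05·[0.3846·0.0000 + 0.6154·0.0000] = 0.0000; exercise value = 0.0000 ≤ continuation, so V_uu = 0.0000
Node ud (S = 75.4): continuation = 1/1.05·[0.3846·0.0000 + 0.6154·9.6800] = 5.6733; exercise value = 0.0000 ≤ continuation, so V_ud = 5.6733
Node dd (S = 41.6): continuation = 1/1.05·[0.3846·9.6800 + 0.6154·36.7200] = 25.0667; exercise value = 28.4000 > continuation, so V_dd = 28.4000 (exercise)
Node u (S = 94.25): continuation = 1/1.05·[0.3846·0.0000 + 0.6154·5.6733] = 3.3250; exercise value = 0.0000 ≤ continuation, so V_u = 3.3250
Node d (S = 52): continuation = 1/1.05·[0.3846·5.6733 + 0.6154·28.4000] = 18.7228; exercise value = 18.0000 ≤ continuation, so V_d = 18.7228
Node 0 (S = 65): continuation = 1/1.05·[0.3846·3.3250 + 0.6154·18.7228] = 12.1910; exercise value = 5.0000 ≤ continuation, so V_0 = 12.1910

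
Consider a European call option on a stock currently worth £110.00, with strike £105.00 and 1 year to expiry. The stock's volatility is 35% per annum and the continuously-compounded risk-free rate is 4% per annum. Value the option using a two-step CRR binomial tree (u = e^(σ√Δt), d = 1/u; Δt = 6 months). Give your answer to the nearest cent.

CRR parameters: u = e^(σ√Δt) = e^(0.35·√0.5) = 1.2808, d = 1/u = 0.7808
Per-period rate: rΔt = 0.04·0.5 = 0.02, so R = e^0.02 = 1.0202
Risk-neutral probability p = (e^0.02 − 0.7808)/(1.2808 − 0.7808) = 0.2394/0.5000 = 0.4788
Terminal stock prices: S_uu = 180.5, S_ud = 110, S_dd = 67.05
Terminal payoffs (S − K): max(75.45, 0) = 75.45, max(5, 0) = 5, max(-37.95, 0) = 0
Node u (S = 140.9): V_u = e^(−0.02)·[0.4788·75.4502 + 0.5212·5.0000] = 37.9675
Node d (S = 85.88): V_d = e^(−0.02)·[0.4788·5.0000 + 0.5212·0.0000] = 2.3468
Node 0 (S = 110): V_0 = e^(−0.02)·[0.4788·37.9675 + 0.5212·2.3468] = 19.0192

£19.02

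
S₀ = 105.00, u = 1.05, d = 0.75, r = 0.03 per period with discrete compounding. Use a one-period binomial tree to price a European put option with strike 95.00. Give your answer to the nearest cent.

Risk-neutral probability p = (1 + 0.03 − 0.75)/(1.05 − 0.75) = 0.2800/0.3000 = 0.9333
Terminal stock prices: S_u = 110.2, S_d = 78.75
Terminal payoffs (K − S): max(-15.25, 0) = 0, max(16.25, 0) = 16.25
Node 0 (S = 105): V_0 = 1/1.03·[0.9333·0.0000 + 0.0667·16.2500] = 1.0518

1.05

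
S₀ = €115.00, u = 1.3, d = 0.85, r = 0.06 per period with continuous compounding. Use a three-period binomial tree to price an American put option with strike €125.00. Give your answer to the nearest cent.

€15.45

Risk-neutral probability p = (e^0.06 − 0.85)/(1.3 − 0.85) = 0.2118/0.4500 = 0.4707
Terminal stock prices: S_uuu = 252.7, S_uud = 165.2, S_udd = 108, S_ddd = 70.62
Terminal payoffs (K − S): max(-127.7, 0) = 0, max(-40.2, 0) = 0, max(16.99, 0) = 16.99, max(54.38, 0) = 54.38
Node uu (S = 194.4): continuation = e^(−0.06)·[0.4707·0.0000 + 0.5293·0.0000] = 0.0000; exercise value = 0.0000 ≤ continuation, so V_uu = 0.0000
Node ud (S = 127.1): continuation = e^(−0.06)·[0.4707·0.0000 + 0.5293·16.9863] = 8.4665; exercise value = 0.0000 ≤ continuation, so V_ud = 8.4665
Node dd (S = 83.09): continuation = e^(−0.06)·[0.4707·16.9863 + 0.5293·54.3756] = 34.6331; exercise value = 41.9125 > continuation, so V_dd = 41.9125 (exercise)
Node u (S = 149.5): continuation = e^(−0.06)·[0.4707·0.0000 + 0.5293·8.4665] = 4.2200; exercise value = 0.0000 ≤ continuation, so V_u = 4.2200
Node d (S = 97.75): continuation = e^(−0.06)·[0.4707·8.4665 + 0.5293·41.9125] = 24.6440; exercise value = 27.2500 > continuation, so V_d = 27.2500 (exercise)
Node 0 (S = 115): continuation = e^(−0.06)·[0.4707·4.2200 + 0.5293·27.2500] = 15.4531; exercise value = 10.0000 ≤ continuation, so V_0 = 15.4531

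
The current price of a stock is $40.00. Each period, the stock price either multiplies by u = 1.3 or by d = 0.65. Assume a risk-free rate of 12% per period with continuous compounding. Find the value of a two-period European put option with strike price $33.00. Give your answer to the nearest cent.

Risk-neutral probability p = (e^0.12 − 0.65)/(1.3 − 0.65) = 0.4775/0.6500 = 0.7346
Terminal stock prices: S_uu = 67.6, S_ud = 33.8, S_dd = 16.9
Terminal payoffs (K − S): max(-34.6, 0) = 0, max(-0.8, 0) = 0, max(16.1, 0) = 16.1
Node u (S = 52): V_u = e^(−0.12)·[0.7346·0.0000 + 0.2654·0.0000] = 0.0000
Node d (S = 26): V_d = e^(−0.12)·[0.7346·0.0000 + 0.2654·16.1000] = 3.7896
Node 0 (S = 40): V_0 = e^(−0.12)·[0.7346·0.0000 + 0.2654·3.7896] = 0.8920

$0.89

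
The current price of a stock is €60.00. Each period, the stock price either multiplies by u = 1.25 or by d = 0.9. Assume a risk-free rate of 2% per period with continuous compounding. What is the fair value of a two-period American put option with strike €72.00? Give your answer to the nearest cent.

€12.56

Risk-neutral probability p = (e^0.02 − 0.9)/(1.25 − 0.9) = 0.1202/0.3500 = 0.3434
Terminal stock prices: S_uu = 93.75, S_ud = 67.5, S_dd = 48.6
Terminal payoffs (K − S): max(-21.75, 0) = 0, max(4.5, 0) = 4.5, max(23.4, 0) = 23.4
Node u (S = 75): continuation = e^(−0.02)·[0.3434·0.0000 + 0.6566·4.5000] = 2.8961; exercise value = 0.0000 ≤ continuation, so V_u = 2.8961
Node d (S = 54): continuation = e^(−0.02)·[0.3434·4.5000 + 0.6566·23.4000] = 16.5743; exercise value = 18.0000 > continuation, so V_d = 18.0000 (exercise)
Node 0 (S = 60): continuation = e^(−0.02)·[0.3434·2.8961 + 0.6566·18.0000] = 12.5591; exercise value = 12.0000 ≤ continuation, so V_0 = 12.5591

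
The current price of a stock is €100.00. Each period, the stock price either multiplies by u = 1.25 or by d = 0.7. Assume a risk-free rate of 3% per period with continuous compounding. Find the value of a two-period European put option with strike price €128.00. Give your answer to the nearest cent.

Risk-neutral probability p = (e^0.03 − 0.7)/(1.25 − 0.7) = 0.3305/0.5500 = 0.6008
Terminal stock prices: S_uu = 156.2, S_ud = 87.5, S_dd = 49
Terminal payoffs (K − S): max(-28.25, 0) = 0, max(40.5, 0) = 40.5, max(79, 0) = 79
Node u (S = 125): V_u = e^(−0.03)·[0.6008·0.0000 + 0.3992·40.5000] = 15.6887
Node d (S = 70): V_d = e^(−0.03)·[0.6008·40.5000 + 0.3992·79.0000] = 54.2170
Node 0 (S = 100): V_0 = e^(−0.03)·[0.6008·15.6887 + 0.3992·54.2170] = 30.1500

€30.15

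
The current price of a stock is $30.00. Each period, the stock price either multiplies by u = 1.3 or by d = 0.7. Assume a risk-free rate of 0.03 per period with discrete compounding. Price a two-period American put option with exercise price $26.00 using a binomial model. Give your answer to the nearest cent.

Risk-neutral probability p = (1 + 0.03 − 0.7)/(1.3 − 0.7) = 0.3300/0.6000 = 0.5500
Terminal stock prices: S_uu = 50.7, S_ud = 27.3, S_dd = 14.7
Terminal payoffs (K − S): max(-24.7, 0) = 0, max(-1.3, 0) = 0, max(11.3, 0) = 11.3
Node u (S = 39): continuation = 1/1.03·[0.5500·0.0000 + 0.4500·0.0000] = 0.0000; exercise value = 0.0000 ≤ continuation, so V_u = 0.0000
Node d (S = 21): continuation = 1/1.03·[0.5500·0.0000 + 0.4500·11.3000] = 4.9369; exercise value = 5.0000 > continuation, so V_d = 5.0000 (exercise)
Node 0 (S = 30): continuation = 1/1.03·[0.5500·0.0000 + 0.4500·5.0000] = 2.1845; exercise value = 0.0000 ≤ continuation, so V_0 = 2.1845

$2.18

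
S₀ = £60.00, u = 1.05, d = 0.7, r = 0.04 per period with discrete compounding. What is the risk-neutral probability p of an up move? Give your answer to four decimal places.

p = 0.9714

Risk-neutral probability p = (1 + 0.04 − 0.7)/(1.05 − 0.7) = 0.3400/0.3500 = 0.9714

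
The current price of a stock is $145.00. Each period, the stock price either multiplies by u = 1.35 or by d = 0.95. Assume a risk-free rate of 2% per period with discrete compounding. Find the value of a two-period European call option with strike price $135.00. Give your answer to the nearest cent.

Risk-neutral probability p = (1 + 0.02 − 0.95)/(1.35 − 0.95) = 0.0700/0.4000 = 0.1750
Terminal stock prices: S_uu = 264.3, S_ud = 186, S_dd = 130.9
Terminal payoffs (S − K): max(129.3, 0) = 129.3, max(50.96, 0) = 50.96, max(-4.138, 0) = 0
Node u (S = 195.8): V_u = 1/1.02·[0.1750·129.2625 + 0.8250·50.9625] = 63.3971
Node d (S = 137.8): V_d = 1/1.02·[0.1750·50.9625 + 0.8250·0.0000] = 8.7436
Node 0 (S = 145): V_0 = 1/1.02·[0.1750·63.3971 + 0.8250·8.7436] = 17.9489

$17.95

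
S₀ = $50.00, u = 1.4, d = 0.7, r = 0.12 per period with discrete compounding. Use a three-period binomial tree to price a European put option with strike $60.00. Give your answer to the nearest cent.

Risk-neutral probability p = (1 + 0.12 − 0.7)/(1.4 − 0.7) = 0.4200/0.7000 = 0.6000
Terminal stock prices: S_uuu = 137.2, S_uud = 68.6, S_udd = 34.3, S_ddd = 17.15
Terminal payoffs (K − S): max(-77.2, 0) = 0, max(-8.6, 0) = 0, max(25.7, 0) = 25.7, max(42.85, 0) = 42.85
Node uu (S = 98): V_uu = 1/1.12·[0.6000·0.0000 + 0.4000·0.0000] = 0.0000
Node ud (S = 49): V_ud = 1/1.12·[0.6000·0.0000 + 0.4000·25.7000] = 9.1786
Node dd (S = 24.5): V_dd = 1/1.12·[0.6000·25.7000 + 0.4000·42.8500] = 29.0714
Node u (S = 70): V_u = 1/1.12·[0.6000·0.0000 + 0.4000·9.1786] = 3.2781
Node d (S = 35): V_d = 1/1.12·[0.6000·9.1786 + 0.4000·29.0714] = 15.2997
Node 0 (S = 50): V_0 = 1/1.12·[0.6000·3.2781 + 0.4000·15.2997] = 7.2203

$7.22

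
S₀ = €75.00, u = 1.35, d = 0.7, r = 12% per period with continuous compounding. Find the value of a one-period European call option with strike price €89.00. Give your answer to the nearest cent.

€7.15

Risk-neutral probability p = (e^0.12 − 0.7)/(1.35 − 0.7) = 0.4275/0.6500 = 0.6577
Terminal stock prices: S_u = 101.2, S_d = 52.5
Terminal payoffs (S − K): max(12.25, 0) = 12.25, max(-36.5, 0) = 0
Node 0 (S = 75): V_0 = e^(−0.12)·[0.6577·12.2500 + 0.3423·0.0000] = 7.1456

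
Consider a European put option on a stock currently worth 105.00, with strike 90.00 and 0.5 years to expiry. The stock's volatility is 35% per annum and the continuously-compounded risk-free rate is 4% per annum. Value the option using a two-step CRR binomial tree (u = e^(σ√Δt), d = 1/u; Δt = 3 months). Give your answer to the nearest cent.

4.16

CRR parameters: u = e^(σ√Δt) = e^(0.35·√0.25) = 1.1912, d = 1/u = 0.8395
Per-period rate: rΔt = 0.04·0.25 = 0.01, so R = e^0.01 = 1.0101
Risk-neutral probability p = (e^0.01 − 0.8395)/(1.1912 − 0.8395) = 0.1706/0.3518 = 0.4849
Terminal stock prices: S_uu = 149, S_ud = 105, S_dd = 73.99
Terminal payoffs (K − S): max(-59, 0) = 0, max(-15, 0) = 0, max(16.01, 0) = 16.01
Node u (S = 125.1): V_u = e^(−0.01)·[0.4849·0.0000 + 0.5151·0.0000] = 0.0000
Node d (S = 88.14): V_d = e^(−0.01)·[0.4849·0.0000 + 0.5151·16.0078] = 8.1631
Node 0 (S = 105): V_0 = e^(−0.01)·[0.4849·0.0000 + 0.5151·8.1631] = 4.1627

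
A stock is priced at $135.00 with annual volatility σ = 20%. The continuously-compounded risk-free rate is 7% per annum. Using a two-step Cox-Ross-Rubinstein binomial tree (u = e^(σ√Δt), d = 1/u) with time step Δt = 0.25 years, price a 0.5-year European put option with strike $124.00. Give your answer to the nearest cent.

CRR parameters: u = e^(σ√Δt) = e^(0.2·√0.25) = 1.1052, d = 1/u = 0.9048
Per-period rate: rΔt = 0.07·0.25 = 0.0175, so R = e^0.0175 = 1.0177
Risk-neutral probability p = (e^0.0175 − 0.9048)/(1.1052 − 0.9048) = 0.1128/0.2003 = 0.5631
Terminal stock prices: S_uu = 164.9, S_ud = 135, S_dd = 110.5
Terminal payoffs (K − S): max(-40.89, 0) = 0, max(-11, 0) = 0, max(13.47, 0) = 13.47
Node u (S = 149.2): V_u = e^(−0.0175)·[0.5631·0.0000 + 0.4369·0.0000] = 0.0000
Node d (S = 122.2): V_d = e^(−0.0175)·[0.5631·0.0000 + 0.4369·13.4713] = 5.7829
Node 0 (S = 135): V_0 = e^(−0.0175)·[0.5631·0.0000 + 0.4369·5.7829] = 2.4825

$2.48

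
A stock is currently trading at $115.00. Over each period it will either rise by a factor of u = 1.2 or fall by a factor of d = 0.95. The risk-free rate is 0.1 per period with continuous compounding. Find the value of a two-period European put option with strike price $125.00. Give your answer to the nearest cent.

$2.50

Risk-neutral probability p = (e^0.1 − 0.95)/(1.2 − 0.95) = 0.1552/0.2500 = 0.6207
Terminal stock prices: S_uu = 165.6, S_ud = 131.1, S_dd = 103.8
Terminal payoffs (K − S): max(-40.6, 0) = 0, max(-6.1, 0) = 0, max(21.21, 0) = 21.21
Node u (S = 138): V_u = e^(−0.1)·[0.6207·0.0000 + 0.3793·0.0000] = 0.0000
Node d (S = 109.2): V_d = e^(−0.1)·[0.6207·0.0000 + 0.3793·21.2125] = 7.2805
Node 0 (S = 115): V_0 = e^(−0.1)·[0.6207·0.0000 + 0.3793·7.2805] = 2.4988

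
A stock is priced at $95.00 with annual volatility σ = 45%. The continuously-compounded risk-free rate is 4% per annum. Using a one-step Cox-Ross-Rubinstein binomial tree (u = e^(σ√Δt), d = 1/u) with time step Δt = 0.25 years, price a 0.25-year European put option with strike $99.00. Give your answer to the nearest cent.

CRR parameters: u = e^(σ√Δt) = e^(0.45·√0.25) = 1.2523, d = 1/u = 0.7985
Per-period rate: rΔt = 0.04·0.25 = 0.01, so R = e^0.01 = 1.0101
Risk-neutral probability p = (e^0.01 − 0.7985)/(1.2523 − 0.7985) = 0.2115/0.4538 = 0.4661
Terminal stock prices: S_u = 119, S_d = 75.86
Terminal payoffs (K − S): max(-19.97, 0) = 0, max(23.14, 0) = 23.14
Node 0 (S = 95): V_0 = e^(−0.01)·[0.4661·0.0000 + 0.5339·23.1410] = 12.2313

$12.23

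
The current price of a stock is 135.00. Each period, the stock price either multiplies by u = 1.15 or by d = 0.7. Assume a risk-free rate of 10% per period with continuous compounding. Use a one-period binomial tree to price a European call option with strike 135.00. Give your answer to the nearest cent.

Risk-neutral probability p = (e^0.1 − 0.7)/(1.15 − 0.7) = 0.4052/0.4500 = 0.9004
Terminal stock prices: S_u = 155.2, S_d = 94.5
Terminal payoffs (S − K): max(20.25, 0) = 20.25, max(-40.5, 0) = 0
Node 0 (S = 135): V_0 = e^(−0.1)·[0.9004·20.2500 + 0.0996·0.0000] = 16.4976

16.50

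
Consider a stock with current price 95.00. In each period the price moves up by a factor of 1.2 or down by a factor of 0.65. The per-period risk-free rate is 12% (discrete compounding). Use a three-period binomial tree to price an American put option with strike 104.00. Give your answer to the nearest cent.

9.59

Risk-neutral probability p = (1 + 0.12 − 0.65)/(1.2 − 0.65) = 0.4700/0.5500 = 0.8545
Terminal stock prices: S_uuu = 164.2, S_uud = 88.92, S_udd = 48.17, S_ddd = 26.09
Terminal payoffs (K − S): max(-60.16, 0) = 0, max(15.08, 0) = 15.08, max(55.83, 0) = 55.83, max(77.91, 0) = 77.91
Node uu (S = 136.8): continuation = 1/1.12·[0.8545·0.0000 + 0.1455·15.0800] = 1.9584; exercise value = 0.0000 ≤ continuation, so V_uu = 1.9584
Node ud (S = 74.1): continuation = 1/1.12·[0.8545·15.0800 + 0.1455·55.8350] = 18.7571; exercise value = 29.9000 > continuation, so V_ud = 29.9000 (exercise)
Node dd (S = 40.14): continuation = 1/1.12·[0.8545·55.8350 + 0.1455·77.9106] = 52.7196; exercise value = 63.8625 > continuation, so V_dd = 63.8625 (exercise)
Node u (S = 114): continuation = 1/1.12·[0.8545·1.9584 + 0.1455·29.9000] = 5.3774; exercise value = 0.0000 ≤ continuation, so V_u = 5.3774
Node d (S = 61.75): continuation = 1/1.12·[0.8545·29.9000 + 0.1455·63.8625] = 31.1071; exercise value = 42.2500 > continuation, so V_d = 42.2500 (exercise)
Node 0 (S = 95): continuation = 1/1.12·[0.8545·5.3774 + 0.1455·42.2500] = 9.5899; exercise value = 9.0000 ≤ continuation, so V_0 = 9.5899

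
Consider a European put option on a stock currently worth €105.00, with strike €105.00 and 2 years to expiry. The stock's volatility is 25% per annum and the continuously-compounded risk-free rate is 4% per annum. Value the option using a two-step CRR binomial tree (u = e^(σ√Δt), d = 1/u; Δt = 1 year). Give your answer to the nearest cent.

CRR parameters: u = e^(σ√Δt) = e^(0.25·√1) = 1.2840, d = 1/u = 0.7788
Per-period rate: rΔt = 0.04·1 = 0.04, so R = e^0.04 = 1.0408
Risk-neutral probability p = (e^0.04 − 0.7788)/(1.2840 − 0.7788) = 0.2620/0.5052 = 0.5186
Terminal stock prices: S_uu = 173.1, S_ud = 105, S_dd = 63.69
Terminal payoffs (K − S): max(-68.12, 0) = 0, max(0, 0) = 0, max(41.31, 0) = 41.31
Node u (S = 134.8): V_u = e^(−0.04)·[0.5186·0.0000 + 0.4814·0.0000] = 0.0000
Node d (S = 81.77): V_d = e^(−0.04)·[0.5186·0.0000 + 0.4814·41.3143] = 19.1088
Node 0 (S = 105): V_0 = e^(−0.04)·[0.5186·0.0000 + 0.4814·19.1088] = 8.8383

€8.84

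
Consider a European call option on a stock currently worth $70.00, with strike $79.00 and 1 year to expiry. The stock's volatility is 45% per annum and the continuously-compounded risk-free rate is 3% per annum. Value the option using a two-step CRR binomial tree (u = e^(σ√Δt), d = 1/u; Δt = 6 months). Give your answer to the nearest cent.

$10.21

CRR parameters: u = e^(σ√Δt) = e^(0.45·√0.5) = 1.3746, d = 1/u = 0.7275
Per-period rate: rΔt = 0.03·0.5 = 0.015, so R = e^0.015 = 1.0151
Risk-neutral probability p = (e^0.015 − 0.7275)/(1.3746 − 0.7275) = 0.2877/0.6472 = 0.4445
Terminal stock prices: S_uu = 132.3, S_ud = 70, S_dd = 37.04
Terminal payoffs (S − K): max(53.28, 0) = 53.28, max(-9, 0) = 0, max(-41.96, 0) = 0
Node u (S = 96.23): V_u = e^(−0.015)·[0.4445·53.2761 + 0.5555·0.0000] = 23.3269
Node d (S = 50.92): V_d = e^(−0.015)·[0.4445·0.0000 + 0.5555·0.0000] = 0.0000
Node 0 (S = 70): V_0 = e^(−0.015)·[0.4445·23.3269 + 0.5555·0.0000] = 10.2137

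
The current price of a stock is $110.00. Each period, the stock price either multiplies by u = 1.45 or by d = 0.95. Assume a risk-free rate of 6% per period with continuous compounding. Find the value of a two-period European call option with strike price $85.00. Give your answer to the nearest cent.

$34.61

Risk-neutral probability p = (e^0.06 − 0.95)/(1.45 − 0.95) = 0.1118/0.5000 = 0.2237
Terminal stock prices: S_uu = 231.3, S_ud = 151.5, S_dd = 99.27
Terminal payoffs (S − K): max(146.3, 0) = 146.3, max(66.53, 0) = 66.53, max(14.27, 0) = 14.27
Node u (S = 159.5): V_u = e^(−0.06)·[0.2237·146.2750 + 0.7763·66.5250] = 79.4500
Node d (S = 104.5): V_d = e^(−0.06)·[0.2237·66.5250 + 0.7763·14.2750] = 24.4500
Node 0 (S = 110): V_0 = e^(−0.06)·[0.2237·79.4500 + 0.7763·24.4500] = 34.6118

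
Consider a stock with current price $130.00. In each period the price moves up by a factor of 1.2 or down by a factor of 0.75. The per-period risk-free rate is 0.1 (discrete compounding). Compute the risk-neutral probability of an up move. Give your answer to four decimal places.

p = 0.7778

Risk-neutral probability p = (1 + 0.1 − 0.75)/(1.2 − 0.75) = 0.3500/0.4500 = 0.7778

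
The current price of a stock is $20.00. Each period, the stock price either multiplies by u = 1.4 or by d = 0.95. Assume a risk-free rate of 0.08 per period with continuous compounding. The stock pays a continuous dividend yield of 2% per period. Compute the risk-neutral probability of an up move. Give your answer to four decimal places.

Per-period risk-free factor R = e^0.08 = 1.0833; dividend-adjusted growth = e^(0.08−0.02) = 1.0618.
Risk-neutral probability p = (1.0618 − 0.95)/(1.4 − 0.95) = 0.1118/0.4500 = 0.2485

p = 0.2485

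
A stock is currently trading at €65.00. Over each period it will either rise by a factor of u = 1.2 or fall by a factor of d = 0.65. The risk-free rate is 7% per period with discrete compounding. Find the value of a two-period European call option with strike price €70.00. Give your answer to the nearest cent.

Risk-neutral probability p = (1 + 0.07 − 0.65)/(1.2 − 0.65) = 0.4200/0.5500 = 0.7636
Terminal stock prices: S_uu = 93.6, S_ud = 50.7, S_dd = 27.46
Terminal payoffs (S − K): max(23.6, 0) = 23.6, max(-19.3, 0) = 0, max(-42.54, 0) = 0
Node u (S = 78): V_u = 1/1.07·[0.7636·23.6000 + 0.2364·0.0000] = 16.8428
Node d (S = 42.25): V_d = 1/1.07·[0.7636·0.0000 + 0.2364·0.0000] = 0.0000
Node 0 (S = 65): V_0 = 1/1.07·[0.7636·16.8428 + 0.2364·0.0000] = 12.0204

€12.02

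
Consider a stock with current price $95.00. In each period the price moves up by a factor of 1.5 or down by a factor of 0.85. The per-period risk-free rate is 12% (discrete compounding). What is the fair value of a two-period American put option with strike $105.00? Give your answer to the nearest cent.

Risk-neutral probability p = (1 + 0.12 − 0.85)/(1.5 − 0.85) = 0.2700/0.6500 = 0.4154
Terminal stock prices: S_uu = 213.8, S_ud = 121.1, S_dd = 68.64
Terminal payoffs (K − S): max(-108.8, 0) = 0, max(-16.12, 0) = 0, max(36.36, 0) = 36.36
Node u (S = 142.5): continuation = 1/1.12·[0.4154·0.0000 + 0.5846·0.0000] = 0.0000; exercise value = 0.0000 ≤ continuation, so V_u = 0.0000
Node d (S = 80.75): continuation = 1/1.12·[0.4154·0.0000 + 0.5846·36.3625] = 18.9804; exercise value = 24.2500 > continuation, so V_d = 24.2500 (exercise)
Node 0 (S = 95): continuation = 1/1.12·[0.4154·0.0000 + 0.5846·24.2500] = 12.6580; exercise value = 10.0000 ≤ continuation, so V_0 = 12.6580

$12.66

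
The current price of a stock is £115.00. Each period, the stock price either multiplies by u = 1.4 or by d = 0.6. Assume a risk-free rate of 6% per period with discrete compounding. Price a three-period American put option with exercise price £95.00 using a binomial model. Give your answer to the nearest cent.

£15.08

Risk-neutral probability p = (1 + 0.06 − 0.6)/(1.4 − 0.6) = 0.4600/0.8000 = 0.5750
Terminal stock prices: S_uuu = 315.6, S_uud = 135.2, S_udd = 57.96, S_ddd = 24.84
Terminal payoffs (K − S): max(-220.6, 0) = 0, max(-40.24, 0) = 0, max(37.04, 0) = 37.04, max(70.16, 0) = 70.16
Node uu (S = 225.4): continuation = 1/1.06·[0.5750·0.0000 + 0.4250·0.0000] = 0.0000; exercise value = 0.0000 ≤ continuation, so V_uu = 0.0000
Node ud (S = 96.6): continuation = 1/1.06·[0.5750·0.0000 + 0.4250·37.0400] = 14.8509; exercise value = 0.0000 ≤ continuation, so V_ud = 14.8509
Node dd (S = 41.4): continuation = 1/1.06·[0.5750·37.0400 + 0.4250·70.1600] = 48.2226; exercise value = 53.6000 > continuation, so V_dd = 53.6000 (exercise)
Node u (S = 161): continuation = 1/1.06·[0.5750·0.0000 + 0.4250·14.8509] = 5.9544; exercise value = 0.0000 ≤ continuation, so V_u = 5.9544
Node d (S = 69): continuation = 1/1.06·[0.5750·14.8509 + 0.4250·53.6000] = 29.5465; exercise value = 26.0000 ≤ continuation, so V_d = 29.5465
Node 0 (S = 115): continuation = 1/1.06·[0.5750·5.9544 + 0.4250·29.5465] = 15.0764; exercise value = 0.0000 ≤ continuation, so V_0 = 15.0764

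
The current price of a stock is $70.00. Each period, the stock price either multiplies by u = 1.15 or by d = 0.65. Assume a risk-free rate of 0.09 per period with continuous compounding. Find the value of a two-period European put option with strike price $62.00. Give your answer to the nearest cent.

Risk-neutral probability p = (e^0.09 − 0.65)/(1.15 − 0.65) = 0.4442/0.5000 = 0.8883
Terminal stock prices: S_uu = 92.57, S_ud = 52.33, S_dd = 29.58
Terminal payoffs (K − S): max(-30.57, 0) = 0, max(9.675, 0) = 9.675, max(32.42, 0) = 32.42
Node u (S = 80.5): V_u = e^(−0.09)·[0.8883·0.0000 + 0.1117·9.6750] = 0.9873
Node d (S = 45.5): V_d = e^(−0.09)·[0.8883·9.6750 + 0.1117·32.4250] = 11.1637
Node 0 (S = 70): V_0 = e^(−0.09)·[0.8883·0.9873 + 0.1117·11.1637] = 1.9407

$1.94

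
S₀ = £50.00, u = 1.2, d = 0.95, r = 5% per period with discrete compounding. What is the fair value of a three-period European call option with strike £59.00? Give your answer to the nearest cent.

Risk-neutral probability p = (1 + 0.05 − 0.95)/(1.2 − 0.95) = 0.1000/0.2500 = 0.4000
Terminal stock prices: S_uuu = 86.4, S_uud = 68.4, S_udd = 54.15, S_ddd = 42.87
Terminal payoffs (S − K): max(27.4, 0) = 27.4, max(9.4, 0) = 9.4, max(-4.85, 0) = 0, max(-16.13, 0) = 0
Node uu (S = 72): V_uu = 1/1.05·[0.4000·27.4000 + 0.6000·9.4000] = 15.8095
Node ud (S = 57): V_ud = 1/1.05·[0.4000·9.4000 + 0.6000·0.0000] = 3.5810
Node dd (S = 45.12): V_dd = 1/1.05·[0.4000·0.0000 + 0.6000·0.0000] = 0.0000
Node u (S = 60): V_u = 1/1.05·[0.4000·15.8095 + 0.6000·3.5810] = 8.0689
Node d (S = 47.5): V_d = 1/1.05·[0.4000·3.5810 + 0.6000·0.0000] = 1.3642
Node 0 (S = 50): V_0 = 1/1.05·[0.4000·8.0689 + 0.6000·1.3642] = 3.8534

£3.85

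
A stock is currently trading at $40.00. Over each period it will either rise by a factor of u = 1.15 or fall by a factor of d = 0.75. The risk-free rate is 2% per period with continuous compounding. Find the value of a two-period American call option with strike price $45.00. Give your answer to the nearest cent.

$3.46

Risk-neutral probability p = (e^0.02 − 0.75)/(1.15 − 0.75) = 0.2702/0.4000 = 0.6755
Terminal stock prices: S_uu = 52.9, S_ud = 34.5, S_dd = 22.5
Terminal payoffs (S − K): max(7.9, 0) = 7.9, max(-10.5, 0) = 0, max(-22.5, 0) = 0
Node u (S = 46): continuation = e^(−0.02)·[0.6755·7.9000 + 0.3245·0.0000] = 5.2308; exercise value = 1.0000 ≤ continuation, so V_u = 5.2308
Node d (S = 30): continuation = e^(−0.02)·[0.6755·0.0000 + 0.3245·0.0000] = 0.0000; exercise value = 0.0000 ≤ continuation, so V_d = 0.0000
Node 0 (S = 40): continuation = e^(−0.02)·[0.6755·5.2308 + 0.3245·0.0000] = 3.4635; exercise value = 0.0000 ≤ continuation, so V_0 = 3.4635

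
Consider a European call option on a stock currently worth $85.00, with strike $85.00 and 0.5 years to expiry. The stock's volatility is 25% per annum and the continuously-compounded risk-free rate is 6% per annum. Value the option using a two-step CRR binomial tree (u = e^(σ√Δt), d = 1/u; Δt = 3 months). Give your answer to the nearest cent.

CRR parameters: u = e^(σ√Δt) = e^(0.25·√0.25) = 1.1331, d = 1/u = 0.8825
Per-period rate: rΔt = 0.06·0.25 = 0.015, so R = e^0.015 = 1.0151
Risk-neutral probability p = (e^0.015 − 0.8825)/(1.1331 − 0.8825) = 0.1326/0.2507 = 0.5291
Terminal stock prices: S_uu = 109.1, S_ud = 85, S_dd = 66.2
Terminal payoffs (S − K): max(24.14, 0) = 24.14, max(0, 0) = 0, max(-18.8, 0) = 0
Node u (S = 96.32): V_u = e^(−0.015)·[0.5291·24.1422 + 0.4709·0.0000] = 12.5831
Node d (S = 75.01): V_d = e^(−0.015)·[0.5291·0.0000 + 0.4709·0.0000] = 0.0000
Node 0 (S = 85): V_0 = e^(−0.015)·[0.5291·12.5831 + 0.4709·0.0000] = 6.5584

$6.56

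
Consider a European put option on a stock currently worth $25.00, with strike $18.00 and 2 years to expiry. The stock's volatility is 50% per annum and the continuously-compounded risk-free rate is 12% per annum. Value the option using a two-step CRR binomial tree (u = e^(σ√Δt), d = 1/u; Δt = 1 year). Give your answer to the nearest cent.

CRR parameters: u = e^(σ√Δt) = e^(0.5·√1) = 1.6487, d = 1/u = 0.6065
Per-period rate: rΔt = 0.12·1 = 0.12, so R = e^0.12 = 1.1275
Risk-neutral probability p = (e^0.12 − 0.6065)/(1.6487 − 0.6065) = 0.5210/1.0422 = 0.4999
Terminal stock prices: S_uu = 67.96, S_ud = 25, S_dd = 9.197
Terminal payoffs (K − S): max(-49.96, 0) = 0, max(-7, 0) = 0, max(8.803, 0) = 8.803
Node u (S = 41.22): V_u = e^(−0.12)·[0.4999·0.0000 + 0.5001·0.0000] = 0.0000
Node d (S = 15.16): V_d = e^(−0.12)·[0.4999·0.0000 + 0.5001·8.8030] = 3.9048
Node 0 (S = 25): V_0 = e^(−0.12)·[0.4999·0.0000 + 0.5001·3.9048] = 1.7320

$1.73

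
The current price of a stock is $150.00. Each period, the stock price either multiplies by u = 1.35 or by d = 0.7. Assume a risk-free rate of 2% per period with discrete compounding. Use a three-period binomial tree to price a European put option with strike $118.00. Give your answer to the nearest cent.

$14.94

Risk-neutral probability p = (1 + 0.02 − 0.7)/(1.35 − 0.7) = 0.3200/0.6500 = 0.4923
Terminal stock prices: S_uuu = 369.1, S_uud = 191.4, S_udd = 99.22, S_ddd = 51.45
Terminal payoffs (K − S): max(-251.1, 0) = 0, max(-73.36, 0) = 0, max(18.78, 0) = 18.78, max(66.55, 0) = 66.55
Node uu (S = 273.4): V_uu = 1/1.02·[0.4923·0.0000 + 0.5077·0.0000] = 0.0000
Node ud (S = 141.8): V_ud = 1/1.02·[0.4923·0.0000 + 0.5077·18.7750] = 9.3450
Node dd (S = 73.5): V_dd = 1/1.02·[0.4923·18.7750 + 0.5077·66.5500] = 42.1863
Node u (S = 202.5): V_u = 1/1.02·[0.4923·0.0000 + 0.5077·9.3450] = 4.6514
Node d (S = 105): V_d = 1/1.02·[0.4923·9.3450 + 0.5077·42.1863] = 25.5081
Node 0 (S = 150): V_0 = 1/1.02·[0.4923·4.6514 + 0.5077·25.5081] = 14.9413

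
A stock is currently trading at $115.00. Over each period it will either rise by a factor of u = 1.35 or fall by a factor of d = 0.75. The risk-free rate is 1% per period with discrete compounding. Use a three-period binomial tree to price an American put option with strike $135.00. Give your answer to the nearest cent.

Risk-neutral probability p = (1 + 0.01 − 0.75)/(1.35 − 0.75) = 0.2600/0.6000 = 0.4333
Terminal stock prices: S_uuu = 282.9, S_uud = 157.2, S_udd = 87.33, S_ddd = 48.52
Terminal payoffs (K − S): max(-147.9, 0) = 0, max(-22.19, 0) = 0, max(47.67, 0) = 47.67, max(86.48, 0) = 86.48
Node uu (S = 209.6): continuation = 1/1.01·[0.4333·0.0000 + 0.5667·0.0000] = 0.0000; exercise value = 0.0000 ≤ continuation, so V_uu = 0.0000
Node ud (S = 116.4): continuation = 1/1.01·[0.4333·0.0000 + 0.5667·47.6719] = 26.7466; exercise value = 18.5625 ≤ continuation, so V_ud = 26.7466
Node dd (S = 64.69): continuation = 1/1.01·[0.4333·47.6719 + 0.5667·86.4844] = 68.9759; exercise value = 70.3125 > continuation, so V_dd = 70.3125 (exercise)
Node u (S = 155.2): continuation = 1/1.01·[0.4333·0.0000 + 0.5667·26.7466] = 15.0063; exercise value = 0.0000 ≤ continuation, so V_u = 15.0063
Node d (S = 86.25): continuation = 1/1.01·[0.4333·26.7466 + 0.5667·70.3125] = 50.9247; exercise value = 48.7500 ≤ continuation, so V_d = 50.9247
Node 0 (S = 115): continuation = 1/1.01·[0.4333·15.0063 + 0.5667·50.9247] = 35.0100; exercise value = 20.0000 ≤ continuation, so V_0 = 35.0100

$35.01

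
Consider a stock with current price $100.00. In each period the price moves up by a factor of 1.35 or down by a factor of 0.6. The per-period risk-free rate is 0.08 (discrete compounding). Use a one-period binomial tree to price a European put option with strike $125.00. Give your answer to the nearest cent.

Risk-neutral probability p = (1 + 0.08 − 0.6)/(1.35 − 0.6) = 0.4800/0.7500 = 0.6400
Terminal stock prices: S_u = 135, S_d = 60
Terminal payoffs (K − S): max(-10, 0) = 0, max(65, 0) = 65
Node 0 (S = 100): V_0 = 1/1.08·[0.6400·0.0000 + 0.3600·65.0000] = 21.6667

$21.67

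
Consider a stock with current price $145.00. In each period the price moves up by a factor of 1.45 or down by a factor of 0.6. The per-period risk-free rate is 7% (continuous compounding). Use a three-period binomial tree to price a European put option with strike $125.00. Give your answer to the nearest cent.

Risk-neutral probability p = (e^0.07 − 0.6)/(1.45 − 0.6) = 0.4725/0.8500 = 0.5559
Terminal stock prices: S_uuu = 442.1, S_uud = 182.9, S_udd = 75.69, S_ddd = 31.32
Terminal payoffs (K − S): max(-317.1, 0) = 0, max(-57.92, 0) = 0, max(49.31, 0) = 49.31, max(93.68, 0) = 93.68
Node uu (S = 304.9): V_uu = e^(−0.07)·[0.5559·0.0000 + 0.4441·0.0000] = 0.0000
Node ud (S = 126.1): V_ud = e^(−0.07)·[0.5559·0.0000 + 0.4441·49.3100] = 20.4185
Node dd (S = 52.2): V_dd = e^(−0.07)·[0.5559·49.3100 + 0.4441·93.6800] = 64.3492
Node u (S = 210.2): V_u = e^(−0.07)·[0.5559·0.0000 + 0.4441·20.4185] = 8.4549
Node d (S = 87): V_d = e^(−0.07)·[0.5559·20.4185 + 0.4441·64.3492] = 37.2291
Node 0 (S = 145): V_0 = e^(−0.07)·[0.5559·8.4549 + 0.4441·37.2291] = 19.7982

$19.80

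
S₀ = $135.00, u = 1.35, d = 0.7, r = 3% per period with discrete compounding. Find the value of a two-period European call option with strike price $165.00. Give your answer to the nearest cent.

$19.69

Risk-neutral probability p = (1 + 0.03 − 0.7)/(1.35 − 0.7) = 0.3300/0.6500 = 0.5077
Terminal stock prices: S_uu = 246, S_ud = 127.6, S_dd = 66.15
Terminal payoffs (S − K): max(81.04, 0) = 81.04, max(-37.43, 0) = 0, max(-98.85, 0) = 0
Node u (S = 182.2): V_u = 1/1.03·[0.5077·81.0375 + 0.4923·0.0000] = 39.9438
Node d (S = 94.5): V_d = 1/1.03·[0.5077·0.0000 + 0.4923·0.0000] = 0.0000
Node 0 (S = 135): V_0 = 1/1.03·[0.5077·39.9438 + 0.4923·0.0000] = 19.6885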